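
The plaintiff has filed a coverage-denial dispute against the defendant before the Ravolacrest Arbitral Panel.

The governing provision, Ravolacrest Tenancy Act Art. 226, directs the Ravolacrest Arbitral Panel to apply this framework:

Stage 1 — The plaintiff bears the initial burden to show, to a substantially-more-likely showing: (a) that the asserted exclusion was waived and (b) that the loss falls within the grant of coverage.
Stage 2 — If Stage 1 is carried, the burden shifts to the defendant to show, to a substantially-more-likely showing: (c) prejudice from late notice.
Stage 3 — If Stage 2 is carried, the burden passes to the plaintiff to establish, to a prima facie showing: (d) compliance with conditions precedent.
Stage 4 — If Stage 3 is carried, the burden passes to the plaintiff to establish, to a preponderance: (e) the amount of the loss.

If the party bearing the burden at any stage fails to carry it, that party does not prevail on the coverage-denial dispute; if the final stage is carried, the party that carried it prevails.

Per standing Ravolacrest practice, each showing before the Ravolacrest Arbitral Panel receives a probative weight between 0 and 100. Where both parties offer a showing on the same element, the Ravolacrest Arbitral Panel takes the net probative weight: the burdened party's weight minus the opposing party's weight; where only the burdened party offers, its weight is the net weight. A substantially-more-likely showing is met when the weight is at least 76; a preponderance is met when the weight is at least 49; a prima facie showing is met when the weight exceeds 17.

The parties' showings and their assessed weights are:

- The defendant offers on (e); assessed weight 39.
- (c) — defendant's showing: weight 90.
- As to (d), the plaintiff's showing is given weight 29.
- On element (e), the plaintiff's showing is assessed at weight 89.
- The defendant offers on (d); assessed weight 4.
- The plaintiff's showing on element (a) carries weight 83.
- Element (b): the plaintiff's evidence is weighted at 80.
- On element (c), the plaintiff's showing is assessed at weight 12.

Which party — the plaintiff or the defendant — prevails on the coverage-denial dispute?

plaintiff

Stage 1 (plaintiff, a substantially-more-likely showing, weight is at least 76): (a) 83 ≥ 76 — meets; (b) 80 ≥ 76 — meets.
  The plaintiff carries Stage 1; the defendant now bears the burden.
Stage 2 (defendant, a substantially-more-likely showing, weight is at least 76): (c) net 90−12=78 ≥ 76 — meets.
  All elements met. The burden passes to the plaintiff.
Stage 3 (plaintiff, a prima facie showing, weight exceeds 17): (d) net 29−4=25 > 17 — meets.
  All elements met. The plaintiff retains the burden for Stage 4.
Stage 4 (plaintiff, a preponderance, weight is at least 49): (e) net 89−39=50 ≥ 49 — meets.
  Stage 4 carried; the final stage is satisfied.
All stages carried — the plaintiff prevails.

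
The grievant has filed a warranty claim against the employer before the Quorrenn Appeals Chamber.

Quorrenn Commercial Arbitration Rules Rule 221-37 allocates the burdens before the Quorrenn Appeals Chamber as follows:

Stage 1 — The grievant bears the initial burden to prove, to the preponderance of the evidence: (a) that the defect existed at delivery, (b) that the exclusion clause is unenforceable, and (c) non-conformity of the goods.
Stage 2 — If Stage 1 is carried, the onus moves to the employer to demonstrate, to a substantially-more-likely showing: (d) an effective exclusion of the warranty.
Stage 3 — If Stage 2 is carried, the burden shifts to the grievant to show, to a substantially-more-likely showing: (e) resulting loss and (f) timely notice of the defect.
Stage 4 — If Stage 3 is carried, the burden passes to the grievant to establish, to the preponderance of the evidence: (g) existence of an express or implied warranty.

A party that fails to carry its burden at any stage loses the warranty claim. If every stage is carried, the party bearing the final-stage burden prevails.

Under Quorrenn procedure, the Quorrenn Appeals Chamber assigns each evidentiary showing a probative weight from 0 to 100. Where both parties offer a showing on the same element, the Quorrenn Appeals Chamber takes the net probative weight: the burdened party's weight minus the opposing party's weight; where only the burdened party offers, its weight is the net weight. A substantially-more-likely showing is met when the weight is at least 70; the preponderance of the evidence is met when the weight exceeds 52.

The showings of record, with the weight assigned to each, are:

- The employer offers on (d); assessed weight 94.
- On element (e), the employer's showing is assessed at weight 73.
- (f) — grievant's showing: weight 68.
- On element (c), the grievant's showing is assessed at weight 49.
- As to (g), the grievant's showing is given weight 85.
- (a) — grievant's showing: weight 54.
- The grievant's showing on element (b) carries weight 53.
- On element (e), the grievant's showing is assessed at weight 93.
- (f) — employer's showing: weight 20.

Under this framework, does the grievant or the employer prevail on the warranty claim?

Stage 1 — burden on grievant; standard: the preponderance of the evidence (weight exceeds 52).
    (a): 54 > 52 [met]
    (b): 53 > 52 [met]
    (c): 49 ≤ 52 [not met]
  Not every element is met, so the grievant fails to carry Stage 1.
The analysis ends at Stage 1; the employer prevails.

employer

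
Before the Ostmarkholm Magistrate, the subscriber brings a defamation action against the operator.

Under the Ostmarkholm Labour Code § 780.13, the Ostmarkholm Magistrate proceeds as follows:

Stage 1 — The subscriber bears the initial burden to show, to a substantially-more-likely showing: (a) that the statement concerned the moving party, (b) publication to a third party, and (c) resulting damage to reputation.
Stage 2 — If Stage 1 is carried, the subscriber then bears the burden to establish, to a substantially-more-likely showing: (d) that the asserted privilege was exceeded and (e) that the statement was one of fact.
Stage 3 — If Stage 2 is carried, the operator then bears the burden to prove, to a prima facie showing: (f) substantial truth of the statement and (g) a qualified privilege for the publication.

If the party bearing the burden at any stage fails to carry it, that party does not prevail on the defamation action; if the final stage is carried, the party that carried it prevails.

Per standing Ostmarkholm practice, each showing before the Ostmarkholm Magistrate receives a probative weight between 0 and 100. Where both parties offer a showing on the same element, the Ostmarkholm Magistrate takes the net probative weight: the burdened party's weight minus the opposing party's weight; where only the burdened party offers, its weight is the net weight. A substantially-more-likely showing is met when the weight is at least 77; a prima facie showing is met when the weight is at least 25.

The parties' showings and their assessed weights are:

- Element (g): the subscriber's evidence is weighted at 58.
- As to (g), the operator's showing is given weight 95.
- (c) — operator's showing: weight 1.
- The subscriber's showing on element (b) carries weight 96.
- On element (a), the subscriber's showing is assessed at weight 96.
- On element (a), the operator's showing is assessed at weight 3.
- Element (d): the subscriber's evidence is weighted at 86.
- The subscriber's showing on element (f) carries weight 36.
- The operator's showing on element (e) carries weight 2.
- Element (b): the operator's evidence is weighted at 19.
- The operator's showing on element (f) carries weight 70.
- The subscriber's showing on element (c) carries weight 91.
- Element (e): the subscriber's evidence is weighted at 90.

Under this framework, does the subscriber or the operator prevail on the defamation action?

Stage 1 — burden on subscriber; standard: a substantially-more-likely showing (weight is at least 77).
    (a): 96 − 3 = 93 ≥ 77 [met]
    (b): 96 − 19 = 77 ≥ 77 [met]
    (c): 91 − 1 = 90 ≥ 77 [met]
  All elements met. The subscriber retains the burden for Stage 2.
Stage 2 — burden on subscriber; standard: a substantially-more-likely showing (weight is at least 77).
    (d): 86 ≥ 77 [met]
    (e): 90 − 2 = 88 ≥ 77 [met]
  The subscriber carries Stage 2; the operator now bears the burden.
Stage 3 — burden on operator; standard: a prima facie showing (weight is at least 25).
    (f): 70 − 36 = 34 ≥ 25 [met]
    (g): 95 − 58 = 37 ≥ 25 [met]
  All elements met at the final stage.
All stages carried — the operator prevails.

operator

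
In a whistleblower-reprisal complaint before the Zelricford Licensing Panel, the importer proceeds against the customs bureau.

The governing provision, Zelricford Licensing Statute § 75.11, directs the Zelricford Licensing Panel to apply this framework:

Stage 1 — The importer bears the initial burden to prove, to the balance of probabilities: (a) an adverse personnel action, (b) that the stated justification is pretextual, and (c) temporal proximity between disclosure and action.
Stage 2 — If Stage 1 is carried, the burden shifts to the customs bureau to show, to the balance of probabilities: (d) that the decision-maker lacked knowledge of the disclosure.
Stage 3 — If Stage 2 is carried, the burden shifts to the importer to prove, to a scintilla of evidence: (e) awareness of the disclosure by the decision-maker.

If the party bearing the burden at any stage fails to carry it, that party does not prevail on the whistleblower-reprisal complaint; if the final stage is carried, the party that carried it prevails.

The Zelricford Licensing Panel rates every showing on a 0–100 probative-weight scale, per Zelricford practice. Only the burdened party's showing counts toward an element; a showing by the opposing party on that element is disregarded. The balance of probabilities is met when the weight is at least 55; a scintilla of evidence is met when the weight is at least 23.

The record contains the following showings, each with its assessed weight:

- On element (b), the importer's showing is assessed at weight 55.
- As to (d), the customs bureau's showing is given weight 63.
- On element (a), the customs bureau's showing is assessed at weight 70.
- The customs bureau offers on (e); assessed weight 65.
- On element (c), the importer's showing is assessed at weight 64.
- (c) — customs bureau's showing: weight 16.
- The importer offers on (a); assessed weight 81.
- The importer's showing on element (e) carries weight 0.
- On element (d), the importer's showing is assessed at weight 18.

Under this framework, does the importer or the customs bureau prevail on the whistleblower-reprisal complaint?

customs bureau

Stage 1 — burden on importer; standard: the balance of probabilities (weight is at least 55).
    (a): 81 (customs bureau's 70 disregarded) ≥ 55 [met]
    (b): 55 ≥ 55 [met]
    (c): 64 (customs bureau's 16 disregarded) ≥ 55 [met]
  The importer carries Stage 1; the customs bureau now bears the burden.
Stage 2 — burden on customs bureau; standard: the balance of probabilities (weight is at least 55).
    (d): 63 (importer's 18 disregarded) ≥ 55 [met]
  Stage 2 is satisfied; the onus moves to the importer.
Stage 3 — burden on importer; standard: a scintilla of evidence (weight is at least 23).
    (e): 0 (customs bureau's 65 disregarded) < 23 [not met]
  The importer does not carry Stage 3.
So the customs bureau prevails.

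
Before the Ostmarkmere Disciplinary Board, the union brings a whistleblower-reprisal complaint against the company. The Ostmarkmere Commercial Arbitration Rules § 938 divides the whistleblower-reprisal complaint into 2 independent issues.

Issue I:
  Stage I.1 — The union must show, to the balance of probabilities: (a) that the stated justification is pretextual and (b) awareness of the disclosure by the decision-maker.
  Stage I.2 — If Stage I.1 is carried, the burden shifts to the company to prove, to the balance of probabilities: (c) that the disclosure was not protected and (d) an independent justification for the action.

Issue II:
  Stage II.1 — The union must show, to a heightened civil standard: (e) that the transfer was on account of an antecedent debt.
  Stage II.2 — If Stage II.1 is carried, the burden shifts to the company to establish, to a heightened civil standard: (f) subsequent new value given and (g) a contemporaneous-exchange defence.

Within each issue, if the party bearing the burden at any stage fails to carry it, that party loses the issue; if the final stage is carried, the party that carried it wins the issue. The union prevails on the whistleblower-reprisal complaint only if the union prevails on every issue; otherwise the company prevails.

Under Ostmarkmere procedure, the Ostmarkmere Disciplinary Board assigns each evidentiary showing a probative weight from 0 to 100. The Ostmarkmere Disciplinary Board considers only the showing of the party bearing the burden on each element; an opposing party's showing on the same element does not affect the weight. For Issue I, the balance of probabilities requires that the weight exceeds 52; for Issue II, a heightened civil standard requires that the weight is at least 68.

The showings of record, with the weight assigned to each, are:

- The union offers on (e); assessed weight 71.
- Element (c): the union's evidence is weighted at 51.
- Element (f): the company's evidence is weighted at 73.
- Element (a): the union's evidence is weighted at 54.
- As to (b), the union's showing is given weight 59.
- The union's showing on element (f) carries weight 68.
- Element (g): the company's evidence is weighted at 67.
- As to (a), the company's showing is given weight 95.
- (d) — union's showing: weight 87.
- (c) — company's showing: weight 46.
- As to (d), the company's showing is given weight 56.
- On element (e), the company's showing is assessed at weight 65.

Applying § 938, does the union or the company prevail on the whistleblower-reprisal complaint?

union

— Issue I —
At Stage I.1 the union must meet the balance of probabilities (weight exceeds 52): on (a) the weight is 54 (the company's 95 is given no effect), which does exceed 52, so (a) meets the standard; on (b) the weight is 59, > 52, so (b) meets the standard.
  The union carries Stage I.1; the company now bears the burden.
At Stage I.2 the company must meet the balance of probabilities (weight exceeds 52): on (c) the weight is 46 (the union's 51 is given no effect), which does not exceed 52, so (c) does not meet the standard; on (d) the weight is 56 (the union's 87 is given no effect), > 52, so (d) meets the standard.
  Not every element is met, so the company fails to carry Stage I.2.
The union prevails on this issue.
— Issue II —
At Stage II.1 the union must meet a heightened civil standard (weight is at least 68): on (e) the weight is 71 (the company's 65 is given no effect), ≥ 68, so (e) meets the standard.
  Stage II.1 carried; the burden shifts to the company.
At Stage II.2 the company must meet a heightened civil standard (weight is at least 68): on (f) the weight is 73 (the union's 68 is given no effect), which does reach 68, so (f) meets the standard; on (g) the weight is 67, < 68, so (g) does not meet the standard.
  The company does not carry Stage II.2.
The union prevails on this issue.
Per-issue: Issue I → union; Issue II → union. The union must prevail on every issue; overall, the union prevails.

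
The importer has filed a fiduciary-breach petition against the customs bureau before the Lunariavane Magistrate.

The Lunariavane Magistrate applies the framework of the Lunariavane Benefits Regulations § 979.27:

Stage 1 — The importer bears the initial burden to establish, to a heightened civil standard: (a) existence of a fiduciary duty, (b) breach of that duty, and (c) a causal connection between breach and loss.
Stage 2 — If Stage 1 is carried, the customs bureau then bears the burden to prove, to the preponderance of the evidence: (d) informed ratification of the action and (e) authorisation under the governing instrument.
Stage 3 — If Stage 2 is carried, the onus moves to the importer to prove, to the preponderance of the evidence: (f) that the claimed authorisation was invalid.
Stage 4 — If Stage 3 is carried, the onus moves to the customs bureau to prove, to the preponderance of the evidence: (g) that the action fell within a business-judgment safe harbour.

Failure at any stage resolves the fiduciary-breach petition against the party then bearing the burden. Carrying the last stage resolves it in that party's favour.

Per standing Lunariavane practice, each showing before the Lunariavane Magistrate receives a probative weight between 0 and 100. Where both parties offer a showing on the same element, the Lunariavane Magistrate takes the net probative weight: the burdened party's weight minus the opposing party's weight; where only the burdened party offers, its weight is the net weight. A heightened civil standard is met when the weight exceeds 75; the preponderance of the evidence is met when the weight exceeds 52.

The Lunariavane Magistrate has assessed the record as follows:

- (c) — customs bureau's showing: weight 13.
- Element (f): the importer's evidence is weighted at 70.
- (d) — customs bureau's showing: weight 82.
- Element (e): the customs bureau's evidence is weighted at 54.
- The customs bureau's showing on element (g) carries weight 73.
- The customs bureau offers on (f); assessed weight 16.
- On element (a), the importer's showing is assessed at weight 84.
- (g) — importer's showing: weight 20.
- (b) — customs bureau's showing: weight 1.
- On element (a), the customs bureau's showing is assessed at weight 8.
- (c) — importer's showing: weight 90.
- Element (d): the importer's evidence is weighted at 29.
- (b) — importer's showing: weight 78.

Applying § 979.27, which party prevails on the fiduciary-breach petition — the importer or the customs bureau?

customs bureau

At Stage 1 the importer must meet a heightened civil standard (weight exceeds 75): on (a) the weight is 84 less the opposing 8 gives net 76, > 75, so (a) meets the standard; on (b) the weight is 78 less the opposing 1 gives net 77, which does exceed 75, so (b) meets the standard; on (c) the weight is 90 less the opposing 13 gives net 77, which does exceed 75, so (c) meets the standard.
  Stage 1 is satisfied; the onus moves to the customs bureau.
At Stage 2 the customs bureau must meet the preponderance of the evidence (weight exceeds 52): on (d) the weight is 82 less the opposing 29 gives net 53, which does exceed 52, so (d) meets the standard; on (e) the weight is 54, which does exceed 52, so (e) meets the standard.
  Stage 2 carried; the burden shifts to the importer.
At Stage 3 the importer must meet the preponderance of the evidence (weight exceeds 52): on (f) the weight is 70 less the opposing 16 gives net 54, which does exceed 52, so (f) meets the standard.
  The importer carries Stage 3; the customs bureau now bears the burden.
At Stage 4 the customs bureau must meet the preponderance of the evidence (weight exceeds 52): on (g) the weight is 73 less the opposing 20 gives net 53, > 52, so (g) meets the standard.
  Stage 4 carried; the final stage is satisfied.
With every stage satisfied, the customs bureau prevails.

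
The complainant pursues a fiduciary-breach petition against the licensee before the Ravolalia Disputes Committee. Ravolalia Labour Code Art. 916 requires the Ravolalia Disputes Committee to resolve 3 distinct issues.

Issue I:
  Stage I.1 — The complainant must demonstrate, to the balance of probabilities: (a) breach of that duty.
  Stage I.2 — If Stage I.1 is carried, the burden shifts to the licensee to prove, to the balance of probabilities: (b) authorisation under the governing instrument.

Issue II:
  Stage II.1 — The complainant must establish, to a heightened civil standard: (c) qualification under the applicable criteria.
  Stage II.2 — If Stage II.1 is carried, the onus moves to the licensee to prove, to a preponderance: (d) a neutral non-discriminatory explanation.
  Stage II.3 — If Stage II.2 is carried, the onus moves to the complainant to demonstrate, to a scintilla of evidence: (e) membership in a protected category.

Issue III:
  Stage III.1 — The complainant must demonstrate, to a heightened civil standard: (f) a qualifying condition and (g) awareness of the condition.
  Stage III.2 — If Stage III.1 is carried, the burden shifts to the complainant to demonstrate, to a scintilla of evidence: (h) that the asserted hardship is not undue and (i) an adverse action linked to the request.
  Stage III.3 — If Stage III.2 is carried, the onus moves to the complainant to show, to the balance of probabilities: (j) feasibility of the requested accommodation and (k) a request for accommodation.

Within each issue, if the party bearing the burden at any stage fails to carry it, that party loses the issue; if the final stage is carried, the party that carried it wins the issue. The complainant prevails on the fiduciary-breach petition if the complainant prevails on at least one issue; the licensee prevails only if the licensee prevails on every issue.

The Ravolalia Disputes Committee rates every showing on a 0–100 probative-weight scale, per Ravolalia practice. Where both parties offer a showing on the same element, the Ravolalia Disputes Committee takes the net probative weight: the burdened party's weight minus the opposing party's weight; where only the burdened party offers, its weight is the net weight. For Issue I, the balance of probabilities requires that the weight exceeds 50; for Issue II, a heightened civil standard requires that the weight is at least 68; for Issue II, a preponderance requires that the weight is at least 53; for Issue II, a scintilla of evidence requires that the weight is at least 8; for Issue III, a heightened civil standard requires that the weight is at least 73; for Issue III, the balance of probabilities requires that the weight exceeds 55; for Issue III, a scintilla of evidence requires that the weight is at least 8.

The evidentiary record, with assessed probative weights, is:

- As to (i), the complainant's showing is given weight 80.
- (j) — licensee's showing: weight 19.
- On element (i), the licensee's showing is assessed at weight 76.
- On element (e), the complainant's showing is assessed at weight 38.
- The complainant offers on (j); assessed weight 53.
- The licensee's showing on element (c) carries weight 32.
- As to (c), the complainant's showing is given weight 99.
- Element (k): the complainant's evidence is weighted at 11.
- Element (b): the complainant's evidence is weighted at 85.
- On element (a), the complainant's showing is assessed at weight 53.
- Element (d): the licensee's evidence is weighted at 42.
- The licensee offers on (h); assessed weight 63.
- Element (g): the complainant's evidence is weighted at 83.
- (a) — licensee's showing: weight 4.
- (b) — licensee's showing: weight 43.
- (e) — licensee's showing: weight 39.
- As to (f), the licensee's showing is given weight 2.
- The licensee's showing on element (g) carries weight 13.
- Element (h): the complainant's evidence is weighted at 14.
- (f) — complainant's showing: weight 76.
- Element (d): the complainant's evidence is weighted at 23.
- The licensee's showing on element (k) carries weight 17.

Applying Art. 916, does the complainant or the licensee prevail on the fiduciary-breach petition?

— Issue I —
Stage I.1 — burden on complainant; standard: the balance of probabilities (weight exceeds 50).
    (a): 53 − 4 = 49 ≤ 50 [not met]
  Stage I.1 not carried; the complainant fails its burden.
So the licensee prevails on this issue.
— Issue II —
Stage II.1 — burden on complainant; standard: a heightened civil standard (weight is at least 68).
    (c): 99 − 32 = 67 < 68 [not met]
  Not every element is met, so the complainant fails to carry Stage II.1.
So the licensee prevails on this issue.
— Issue III —
Stage III.1 (complainant, a heightened civil standard, weight is at least 73): (f) net 76−2=74 ≥ 73 — meets; (g) net 83−13=70 < 73 — fails.
  Stage III.1 not carried; the complainant fails its burden.
The analysis ends at Stage III.1; the licensee prevails on this issue.
Per-issue: Issue I → licensee; Issue II → licensee; Issue III → licensee. The complainant must prevail on at least one issue; overall, the licensee prevails.

licensee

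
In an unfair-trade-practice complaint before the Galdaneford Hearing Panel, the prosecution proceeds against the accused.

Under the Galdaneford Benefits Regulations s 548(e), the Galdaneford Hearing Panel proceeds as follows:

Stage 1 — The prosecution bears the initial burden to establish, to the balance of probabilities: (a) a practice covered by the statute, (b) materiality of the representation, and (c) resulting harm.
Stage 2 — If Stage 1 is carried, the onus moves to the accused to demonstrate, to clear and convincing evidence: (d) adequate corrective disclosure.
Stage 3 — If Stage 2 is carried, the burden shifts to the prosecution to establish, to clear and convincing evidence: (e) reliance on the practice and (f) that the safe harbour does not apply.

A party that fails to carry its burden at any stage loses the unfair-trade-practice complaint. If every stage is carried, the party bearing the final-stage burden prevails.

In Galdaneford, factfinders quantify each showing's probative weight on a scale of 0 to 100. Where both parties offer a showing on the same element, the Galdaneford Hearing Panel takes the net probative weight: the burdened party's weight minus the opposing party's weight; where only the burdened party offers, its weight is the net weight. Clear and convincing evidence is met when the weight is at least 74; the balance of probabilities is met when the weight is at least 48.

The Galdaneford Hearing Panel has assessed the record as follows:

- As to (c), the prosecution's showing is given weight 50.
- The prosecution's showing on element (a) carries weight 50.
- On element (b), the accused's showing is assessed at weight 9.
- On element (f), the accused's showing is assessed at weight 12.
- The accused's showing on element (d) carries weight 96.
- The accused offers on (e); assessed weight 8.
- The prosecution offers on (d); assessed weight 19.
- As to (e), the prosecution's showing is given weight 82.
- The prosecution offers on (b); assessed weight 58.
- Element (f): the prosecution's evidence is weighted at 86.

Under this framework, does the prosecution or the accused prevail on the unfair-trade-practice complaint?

prosecution

At Stage 1 the prosecution must meet the balance of probabilities (weight is at least 48): on (a) the weight is 50, ≥ 48, so (a) meets the standard; on (b) the weight is 58 less the opposing 9 gives net 49, which does reach 48, so (b) meets the standard; on (c) the weight is 50, ≥ 48, so (c) meets the standard.
  Stage 1 carried; the burden shifts to the accused.
At Stage 2 the accused must meet clear and convincing evidence (weight is at least 74): on (d) the weight is 96 less the opposing 19 gives net 77, which does reach 74, so (d) meets the standard.
  All elements met. The burden passes to the prosecution.
At Stage 3 the prosecution must meet clear and convincing evidence (weight is at least 74): on (e) the weight is 82 less the opposing 8 gives net 74, which does reach 74, so (e) meets the standard; on (f) the weight is 86 less the opposing 12 gives net 74, ≥ 74, so (f) meets the standard.
  All elements met at the final stage.
All stages carried — the prosecution prevails.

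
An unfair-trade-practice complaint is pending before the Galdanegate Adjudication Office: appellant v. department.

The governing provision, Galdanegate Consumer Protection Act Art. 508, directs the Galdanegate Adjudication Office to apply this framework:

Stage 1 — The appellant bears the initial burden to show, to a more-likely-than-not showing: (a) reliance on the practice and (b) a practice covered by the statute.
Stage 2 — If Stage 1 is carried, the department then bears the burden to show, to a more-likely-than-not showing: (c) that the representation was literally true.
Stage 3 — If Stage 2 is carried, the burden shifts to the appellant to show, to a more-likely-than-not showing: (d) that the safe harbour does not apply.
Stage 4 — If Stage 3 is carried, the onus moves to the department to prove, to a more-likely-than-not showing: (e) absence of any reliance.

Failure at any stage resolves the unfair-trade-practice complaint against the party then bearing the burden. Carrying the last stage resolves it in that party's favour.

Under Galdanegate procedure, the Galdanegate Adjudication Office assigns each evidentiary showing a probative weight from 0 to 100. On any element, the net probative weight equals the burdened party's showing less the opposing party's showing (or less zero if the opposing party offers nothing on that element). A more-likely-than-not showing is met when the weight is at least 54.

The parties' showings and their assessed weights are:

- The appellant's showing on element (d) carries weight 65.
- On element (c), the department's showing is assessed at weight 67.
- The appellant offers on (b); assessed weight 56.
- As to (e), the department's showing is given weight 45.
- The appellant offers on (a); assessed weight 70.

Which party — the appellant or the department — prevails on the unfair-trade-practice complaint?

appellant

Stage 1 — burden on appellant; standard: a more-likely-than-not showing (weight is at least 54).
    (a): 70 ≥ 54 [met]
    (b): 56 ≥ 54 [met]
  Stage 1 is satisfied; the onus moves to the department.
Stage 2 — burden on department; standard: a more-likely-than-not showing (weight is at least 54).
    (c): 67 ≥ 54 [met]
  Stage 2 carried; the burden shifts to the appellant.
Stage 3 — burden on appellant; standard: a more-likely-than-not showing (weight is at least 54).
    (d): 65 ≥ 54 [met]
  All elements met. The burden passes to the department.
Stage 4 — burden on department; standard: a more-likely-than-not showing (weight is at least 54).
    (e): 45 < 54 [not met]
  Not every element is met, so the department fails to carry Stage 4.
So the appellant prevails.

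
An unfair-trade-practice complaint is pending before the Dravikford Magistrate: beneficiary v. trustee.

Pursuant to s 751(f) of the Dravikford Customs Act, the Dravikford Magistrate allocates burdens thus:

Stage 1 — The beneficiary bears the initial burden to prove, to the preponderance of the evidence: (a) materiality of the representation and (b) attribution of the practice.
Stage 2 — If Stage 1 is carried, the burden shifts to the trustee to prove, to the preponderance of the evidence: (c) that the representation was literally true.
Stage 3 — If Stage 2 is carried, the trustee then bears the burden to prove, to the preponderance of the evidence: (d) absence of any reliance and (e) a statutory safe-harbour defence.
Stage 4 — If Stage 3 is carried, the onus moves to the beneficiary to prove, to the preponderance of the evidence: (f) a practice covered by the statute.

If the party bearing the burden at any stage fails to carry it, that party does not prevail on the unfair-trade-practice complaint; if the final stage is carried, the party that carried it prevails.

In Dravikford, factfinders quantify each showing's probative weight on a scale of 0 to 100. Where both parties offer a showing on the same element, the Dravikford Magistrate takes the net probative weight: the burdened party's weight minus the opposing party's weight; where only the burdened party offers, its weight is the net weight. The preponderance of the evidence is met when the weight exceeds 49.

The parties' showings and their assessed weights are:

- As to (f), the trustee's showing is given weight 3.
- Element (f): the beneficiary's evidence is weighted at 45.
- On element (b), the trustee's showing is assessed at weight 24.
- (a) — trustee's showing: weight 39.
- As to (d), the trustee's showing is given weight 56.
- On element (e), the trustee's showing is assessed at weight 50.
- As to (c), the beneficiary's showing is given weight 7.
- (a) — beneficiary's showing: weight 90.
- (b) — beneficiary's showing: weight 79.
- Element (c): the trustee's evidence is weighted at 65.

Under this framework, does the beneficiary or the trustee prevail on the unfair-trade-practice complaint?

trustee

Stage 1 (beneficiary, the preponderance of the evidence, weight exceeds 49): (a) net 90−39=51 > 49 — meets; (b) net 79−24=55 > 49 — meets.
  The beneficiary carries Stage 1; the trustee now bears the burden.
Stage 2 (trustee, the preponderance of the evidence, weight exceeds 49): (c) net 65−7=58 > 49 — meets.
  All elements met. The trustee retains the burden for Stage 3.
Stage 3 (trustee, the preponderance of the evidence, weight exceeds 49): (d) 56 > 49 — meets; (e) 50 > 49 — meets.
  Stage 3 carried; the burden shifts to the beneficiary.
Stage 4 (beneficiary, the preponderance of the evidence, weight exceeds 49): (f) net 45−3=42 ≤ 49 — fails.
  Not every element is met, so the beneficiary fails to carry Stage 4.
The trustee prevails.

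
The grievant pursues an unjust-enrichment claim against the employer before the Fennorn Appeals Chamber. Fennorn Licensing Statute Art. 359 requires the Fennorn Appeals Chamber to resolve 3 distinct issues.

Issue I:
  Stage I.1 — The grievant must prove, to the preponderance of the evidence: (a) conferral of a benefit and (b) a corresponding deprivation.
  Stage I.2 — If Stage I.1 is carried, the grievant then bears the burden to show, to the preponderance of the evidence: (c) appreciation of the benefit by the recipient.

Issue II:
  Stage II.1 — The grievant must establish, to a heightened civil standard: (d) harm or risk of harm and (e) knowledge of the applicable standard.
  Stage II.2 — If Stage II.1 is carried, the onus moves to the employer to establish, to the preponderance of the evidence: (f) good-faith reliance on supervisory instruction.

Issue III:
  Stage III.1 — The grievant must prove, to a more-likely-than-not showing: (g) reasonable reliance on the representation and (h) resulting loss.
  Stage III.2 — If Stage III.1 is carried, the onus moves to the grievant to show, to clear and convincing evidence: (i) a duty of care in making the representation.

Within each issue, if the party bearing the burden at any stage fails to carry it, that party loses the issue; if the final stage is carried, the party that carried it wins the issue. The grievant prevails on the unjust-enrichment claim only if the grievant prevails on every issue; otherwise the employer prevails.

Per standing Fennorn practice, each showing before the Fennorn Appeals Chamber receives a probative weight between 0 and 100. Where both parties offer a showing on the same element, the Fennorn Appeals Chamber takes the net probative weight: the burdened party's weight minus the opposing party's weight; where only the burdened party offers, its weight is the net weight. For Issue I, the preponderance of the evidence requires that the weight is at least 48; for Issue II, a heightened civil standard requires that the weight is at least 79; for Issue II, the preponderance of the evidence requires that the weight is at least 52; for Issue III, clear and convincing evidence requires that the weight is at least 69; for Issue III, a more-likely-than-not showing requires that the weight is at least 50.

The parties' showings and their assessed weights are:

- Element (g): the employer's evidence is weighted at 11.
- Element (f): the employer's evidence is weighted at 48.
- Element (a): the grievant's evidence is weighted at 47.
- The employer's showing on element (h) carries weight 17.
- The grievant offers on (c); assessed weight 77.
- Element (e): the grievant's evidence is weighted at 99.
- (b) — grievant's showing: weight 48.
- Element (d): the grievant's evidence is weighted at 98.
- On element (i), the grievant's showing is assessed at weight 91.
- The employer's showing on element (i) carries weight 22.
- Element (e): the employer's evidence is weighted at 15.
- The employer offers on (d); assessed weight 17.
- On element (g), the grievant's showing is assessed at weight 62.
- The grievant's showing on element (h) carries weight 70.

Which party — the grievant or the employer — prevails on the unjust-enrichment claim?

— Issue I —
At Stage I.1 the grievant must meet the preponderance of the evidence (weight is at least 48): on (a) the weight is 47, < 48, so (a) does not meet the standard; on (b) the weight is 48, which does reach 48, so (b) meets the standard.
  The grievant does not carry Stage I.1.
So the employer prevails on this issue.
— Issue II —
At Stage II.1 the grievant must meet a heightened civil standard (weight is at least 79): on (d) the weight is 98 less the opposing 17 gives net 81, ≥ 79, so (d) meets the standard; on (e) the weight is 99 less the opposing 15 gives net 84, ≥ 79, so (e) meets the standard.
  Stage II.1 is satisfied; the onus moves to the employer.
At Stage II.2 the employer must meet the preponderance of the evidence (weight is at least 52): on (f) the weight is 48, < 52, so (f) does not meet the standard.
  Stage II.2 not carried; the employer fails its burden.
So the grievant prevails on this issue.
— Issue III —
At Stage III.1 the grievant must meet a more-likely-than-not showing (weight is at least 50): on (g) the weight is 62 less the opposing 11 gives net 51, which does reach 50, so (g) meets the standard; on (h) the weight is 70 less the opposing 17 gives net 53, ≥ 50, so (h) meets the standard.
  Stage III.1 is satisfied; the grievant continues to bear the burden.
At Stage III.2 the grievant must meet clear and convincing evidence (weight is at least 69): on (i) the weight is 91 less the opposing 22 gives net 69, ≥ 69, so (i) meets the standard.
  All elements met at the final stage.
With every stage satisfied, the grievant prevails on this issue.
Per-issue: Issue I → employer; Issue II → grievant; Issue III → grievant. The grievant must prevail on every issue; overall, the employer prevails.

employer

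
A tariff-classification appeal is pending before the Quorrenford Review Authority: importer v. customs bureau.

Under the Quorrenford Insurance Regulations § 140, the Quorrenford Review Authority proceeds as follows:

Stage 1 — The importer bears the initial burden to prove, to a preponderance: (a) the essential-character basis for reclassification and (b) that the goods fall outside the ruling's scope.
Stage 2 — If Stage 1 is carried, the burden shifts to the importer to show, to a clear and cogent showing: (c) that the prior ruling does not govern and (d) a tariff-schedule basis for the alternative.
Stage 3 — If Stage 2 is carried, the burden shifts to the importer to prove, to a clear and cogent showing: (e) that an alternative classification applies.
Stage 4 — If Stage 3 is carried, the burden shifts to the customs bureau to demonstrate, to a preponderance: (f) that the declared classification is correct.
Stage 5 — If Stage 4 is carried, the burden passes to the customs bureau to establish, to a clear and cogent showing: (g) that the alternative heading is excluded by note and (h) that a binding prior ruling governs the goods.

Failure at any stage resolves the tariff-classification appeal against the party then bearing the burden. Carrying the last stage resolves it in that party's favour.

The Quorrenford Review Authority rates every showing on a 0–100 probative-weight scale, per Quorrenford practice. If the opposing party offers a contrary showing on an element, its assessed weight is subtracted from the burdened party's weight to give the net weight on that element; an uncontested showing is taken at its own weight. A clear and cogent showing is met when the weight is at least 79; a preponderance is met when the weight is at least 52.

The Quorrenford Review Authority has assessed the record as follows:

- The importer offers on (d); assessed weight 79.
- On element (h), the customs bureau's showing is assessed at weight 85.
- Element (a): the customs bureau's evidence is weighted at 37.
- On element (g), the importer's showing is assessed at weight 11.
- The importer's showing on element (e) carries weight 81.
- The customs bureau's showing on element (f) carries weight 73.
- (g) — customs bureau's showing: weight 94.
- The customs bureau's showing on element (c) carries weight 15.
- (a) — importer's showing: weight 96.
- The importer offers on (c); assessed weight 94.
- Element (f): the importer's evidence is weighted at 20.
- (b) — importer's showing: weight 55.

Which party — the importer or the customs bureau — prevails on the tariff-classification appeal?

Stage 1 (importer, a preponderance, weight is at least 52): (a) net 96−37=59 ≥ 52 — meets; (b) 55 ≥ 52 — meets.
  Stage 1 is satisfied; the importer continues to bear the burden.
Stage 2 (importer, a clear and cogent showing, weight is at least 79): (c) net 94−15=79 ≥ 79 — meets; (d) 79 ≥ 79 — meets.
  Stage 2 is satisfied; the importer continues to bear the burden.
Stage 3 (importer, a clear and cogent showing, weight is at least 79): (e) 81 ≥ 79 — meets.
  Stage 3 carried; the burden shifts to the customs bureau.
Stage 4 (customs bureau, a preponderance, weight is at least 52): (f) net 73−20=53 ≥ 52 — meets.
  Stage 4 is satisfied; the customs bureau continues to bear the burden.
Stage 5 (customs bureau, a clear and cogent showing, weight is at least 79): (g) net 94−11=83 ≥ 79 — meets; (h) 85 ≥ 79 — meets.
  Stage 5 carried; the final stage is satisfied.
All stages carried — the customs bureau prevails.

customs bureau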